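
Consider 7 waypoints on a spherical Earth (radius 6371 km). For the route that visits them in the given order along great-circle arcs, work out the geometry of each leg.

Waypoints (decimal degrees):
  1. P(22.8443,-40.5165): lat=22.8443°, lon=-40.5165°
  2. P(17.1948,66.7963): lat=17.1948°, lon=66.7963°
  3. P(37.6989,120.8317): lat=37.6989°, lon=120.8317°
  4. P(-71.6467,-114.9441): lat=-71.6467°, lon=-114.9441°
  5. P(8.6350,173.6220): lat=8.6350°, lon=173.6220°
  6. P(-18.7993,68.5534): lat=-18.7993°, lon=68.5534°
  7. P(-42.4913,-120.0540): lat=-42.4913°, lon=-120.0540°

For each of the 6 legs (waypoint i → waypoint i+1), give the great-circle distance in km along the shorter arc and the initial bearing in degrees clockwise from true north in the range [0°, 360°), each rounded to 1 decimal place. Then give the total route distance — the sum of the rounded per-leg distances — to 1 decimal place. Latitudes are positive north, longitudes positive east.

Leg 1: dist=10948.9 km, bearing=67.2°
Leg 2: dist=5708.8 km, bearing=55.1°
Leg 3: dist=15133.4 km, bearing=157.9°
Leg 4: dist=10284.0 km, bearing=290.3°
Leg 5: dist=11893.4 km, bearing=252.9°
Leg 6: dist=13142.9 km, bearing=172.8°
Total: 67111.4 km

Leg 1: φ1=0.3987083, φ2=0.3001059, Δφ=-0.0986024, Δλ=1.8729617 rad; a=sin²(Δφ/2)+cosφ1·cosφ2·sin²(Δλ/2)=0.5736101873; c=2·atan2(√a, √(1-a))=1.718553761; dist=6371·c=10948.906 ≈ 10948.9 km; running total=10948.9 km
Leg 1 bearing: y=sinΔλ·cosφ2=0.91202446, x=cosφ1·sinφ2-sinφ1·cosφ2·cosΔλ=0.38280222; θ=atan2(y, x)=67.2308° ≈ 67.2°
Leg 2: φ1=0.3001059, φ2=0.6579699, Δφ=0.3578641, Δλ=0.9430956 rad; a=sin²(Δφ/2)+cosφ1·cosφ2·sin²(Δλ/2)=0.1876560109; c=2·atan2(√a, √(1-a))=0.896064438; dist=6371·c=5708.827 ≈ 5708.8 km; running total=16657.7 km
Leg 2 bearing: y=sinΔλ·cosφ2=0.64041001, x=cosφ1·sinφ2-sinφ1·cosφ2·cosΔλ=0.44681087; θ=atan2(y, x)=55.0967° ≈ 55.1°
Leg 3: φ1=0.6579699, φ2=-1.2504708, Δφ=-1.9084407, Δλ=-4.1150640 rad; a=sin²(Δφ/2)+cosφ1·cosφ2·sin²(Δλ/2)=0.8602654430; c=2·atan2(√a, √(1-a))=2.375363944; dist=6371·c=15133.444 ≈ 15133.4 km; running total=31791.1 km
Leg 3 bearing: y=sinΔλ·cosφ2=0.26035266, x=cosφ1·sinφ2-sinφ1·cosφ2·cosΔλ=-0.64269101; θ=atan2(y, x)=157.9472° ≈ 157.9°
Leg 4: φ1=-1.2504708, φ2=0.1507092, Δφ=1.4011800, Δλ=5.0364286 rad; a=sin²(Δφ/2)+cosφ1·cosφ2·sin²(Δλ/2)=0.5216913465; c=2·atan2(√a, √(1-a))=1.614192639; dist=6371·c=10284.021 ≈ 10284.0 km; running total=42075.1 km
Leg 4 bearing: y=sinΔλ·cosφ2=-0.93721173, x=cosφ1·sinφ2-sinφ1·cosφ2·cosΔλ=0.34605219; θ=atan2(y, x)=-69.7340° <0 so +360° → 290.2660° ≈ 290.3°
Leg 5: φ1=0.1507092, φ2=-0.3281097, Δφ=-0.4788189, Δλ=-1.8337930 rad; a=sin²(Δφ/2)+cosφ1·cosφ2·sin²(Δλ/2)=0.6458499318; c=2·atan2(√a, √(1-a))=1.866799836; dist=6371·c=11893.382 ≈ 11893.4 km; running total=53968.5 km
Leg 5 bearing: y=sinΔλ·cosφ2=-0.91410276, x=cosφ1·sinφ2-sinφ1·cosφ2·cosΔλ=-0.28165107; θ=atan2(y, x)=-107.1250° <0 so +360° → 252.8750° ≈ 252.9°
Leg 6: φ1=-0.3281097, φ2=-0.7416131, Δφ=-0.4135034, Δλ=-3.2918201 rad; a=sin²(Δφ/2)+cosφ1·cosφ2·sin²(Δλ/2)=0.7362526896; c=2·atan2(√a, √(1-a))=2.062927678; dist=6371·c=13142.912 ≈ 13142.9 km; running total=67111.4 km
Leg 6 bearing: y=sinΔλ·cosφ2=0.11035852, x=cosφ1·sinφ2-sinφ1·cosφ2·cosΔλ=-0.87439102; θ=atan2(y, x)=172.8066° ≈ 172.8°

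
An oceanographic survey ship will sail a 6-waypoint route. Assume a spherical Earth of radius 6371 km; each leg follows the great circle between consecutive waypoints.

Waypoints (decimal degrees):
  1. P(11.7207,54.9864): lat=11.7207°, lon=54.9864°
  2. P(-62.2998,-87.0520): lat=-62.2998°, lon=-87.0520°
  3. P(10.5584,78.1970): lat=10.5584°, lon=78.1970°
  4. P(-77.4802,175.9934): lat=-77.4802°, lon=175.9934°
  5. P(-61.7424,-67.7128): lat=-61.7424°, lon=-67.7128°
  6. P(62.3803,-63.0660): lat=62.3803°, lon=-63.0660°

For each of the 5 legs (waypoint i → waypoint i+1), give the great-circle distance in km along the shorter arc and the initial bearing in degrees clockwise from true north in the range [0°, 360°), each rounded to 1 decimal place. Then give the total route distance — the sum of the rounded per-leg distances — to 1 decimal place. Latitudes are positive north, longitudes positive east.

Leg 1: dist=13632.1 km, bearing=199.8°
Leg 2: dist=14140.4 km, bearing=161.7°
Leg 3: dist=11341.1 km, bearing=167.3°
Leg 4: dist=3944.1 km, bearing=133.0°
Leg 5: dist=13807.4 km, bearing=2.6°
Total: 56865.1 km

Leg 1: φ1=0.2045648, φ2=-1.0873366, Δφ=-1.2919014, Δλ=-2.4790377 rad; a=sin²(Δφ/2)+cosφ1·cosφ2·sin²(Δλ/2)=0.7693562769; c=2·atan2(√a, √(1-a))=2.139704543; dist=6371·c=13632.058 ≈ 13632.1 km; running total=13632.1 km
Leg 1 bearing: y=sinΔλ·cosφ2=-0.28594168, x=cosφ1·sinφ2-sinφ1·cosφ2·cosΔλ=-0.79248100; θ=atan2(y, x)=-160.1596° <0 so +360° → 199.8404° ≈ 199.8°
Leg 2: φ1=-1.0873366, φ2=0.1842788, Δφ=1.2716155, Δλ=2.8841391 rad; a=sin²(Δφ/2)+cosφ1·cosφ2·sin²(Δλ/2)=0.8020753074; c=2·atan2(√a, √(1-a))=2.219495861; dist=6371·c=14140.408 ≈ 14140.4 km; running total=27772.5 km
Leg 2 bearing: y=sinΔλ·cosφ2=0.25030779, x=cosφ1·sinφ2-sinφ1·cosφ2·cosΔλ=-0.75653688; θ=atan2(y, x)=161.6927° ≈ 161.7°
Leg 3: φ1=0.1842788, φ2=-1.3522846, Δφ=-1.5365634, Δλ=1.7068692 rad; a=sin²(Δφ/2)+cosφ1·cosφ2·sin²(Δλ/2)=0.6038945407; c=2·atan2(√a, √(1-a))=1.780110490; dist=6371·c=11341.084 ≈ 11341.1 km; running total=39113.6 km
Leg 3 bearing: y=sinΔλ·cosφ2=0.21477318, x=cosφ1·sinφ2-sinφ1·cosφ2·cosΔλ=-0.95430403; θ=atan2(y, x)=167.3165° ≈ 167.3°
Leg 4: φ1=-1.3522846, φ2=-1.0776082, Δφ=0.2746764, Δλ=-4.2534756 rad; a=sin²(Δφ/2)+cosφ1·cosφ2·sin²(Δλ/2)=0.0927898139; c=2·atan2(√a, √(1-a))=0.619066717; dist=6371·c=3944.074 ≈ 3944.1 km; running total=43057.7 km
Leg 4 bearing: y=sinΔλ·cosφ2=0.42445210, x=cosφ1·sinφ2-sinφ1·cosφ2·cosΔλ=-0.39567647; θ=atan2(y, x)=132.9905° ≈ 133.0°
Leg 5: φ1=-1.0776082, φ2=1.0887416, Δφ=2.1663498, Δλ=0.0811020 rad; a=sin²(Δφ/2)+cosφ1·cosφ2·sin²(Δλ/2)=0.7808442300; c=2·atan2(√a, √(1-a))=2.167221524; dist=6371·c=13807.368 ≈ 13807.4 km; running total=56865.1 km
Leg 5 bearing: y=sinΔλ·cosφ2=0.03755772, x=cosφ1·sinφ2-sinφ1·cosφ2·cosΔλ=0.82649591; θ=atan2(y, x)=2.6019° ≈ 2.6°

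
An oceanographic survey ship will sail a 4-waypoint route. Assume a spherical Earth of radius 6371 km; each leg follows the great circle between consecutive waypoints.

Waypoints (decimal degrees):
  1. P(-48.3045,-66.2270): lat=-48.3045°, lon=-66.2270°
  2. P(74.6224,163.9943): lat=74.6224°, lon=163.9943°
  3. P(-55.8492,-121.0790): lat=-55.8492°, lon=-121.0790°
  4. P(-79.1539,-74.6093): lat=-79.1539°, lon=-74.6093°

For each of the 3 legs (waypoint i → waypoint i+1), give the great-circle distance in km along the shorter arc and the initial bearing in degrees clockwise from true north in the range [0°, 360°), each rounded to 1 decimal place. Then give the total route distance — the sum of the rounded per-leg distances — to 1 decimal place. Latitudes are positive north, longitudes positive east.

Leg 1: dist=16277.7 km, bearing=338.4°
Leg 2: dist=15500.1 km, bearing=123.6°
Leg 3: dist=3078.2 km, bearing=162.9°
Total: 34856.0 km

Leg 1: φ1=-0.8430726, φ2=1.3024066, Δφ=2.1454791, Δλ=4.0181197 rad; a=sin²(Δφ/2)+cosφ1·cosφ2·sin²(Δλ/2)=0.9164083198; c=2·atan2(√a, √(1-a))=2.554973034; dist=6371·c=16277.733 ≈ 16277.7 km; running total=16277.7 km
Leg 1 bearing: y=sinΔλ·cosφ2=-0.20379588, x=cosφ1·sinφ2-sinφ1·cosφ2·cosΔλ=0.51466852; θ=atan2(y, x)=-21.6023° <0 so +360° → 338.3977° ≈ 338.4°
Leg 2: φ1=1.3024066, φ2=-0.9747524, Δφ=-2.2771590, Δλ=-4.9754677 rad; a=sin²(Δφ/2)+cosφ1·cosφ2·sin²(Δλ/2)=0.8796113016; c=2·atan2(√a, √(1-a))=2.432914140; dist=6371·c=15500.096 ≈ 15500.1 km; running total=31777.8 km
Leg 2 bearing: y=sinΔλ·cosφ2=0.54205831, x=cosφ1·sinφ2-sinφ1·cosφ2·cosΔλ=-0.36021358; θ=atan2(y, x)=123.6052° ≈ 123.6°
Leg 3: φ1=-0.9747524, φ2=-1.3814962, Δφ=-0.4067437, Δλ=0.8110493 rad; a=sin²(Δφ/2)+cosφ1·cosφ2·sin²(Δλ/2)=0.0572330245; c=2·atan2(√a, √(1-a))=0.483154239; dist=6371·c=3078.176 ≈ 3078.2 km; running total=34856.0 km
Leg 3 bearing: y=sinΔλ·cosφ2=0.13642634, x=cosφ1·sinφ2-sinφ1·cosφ2·cosΔλ=-0.44409174; θ=atan2(y, x)=162.9229° ≈ 162.9°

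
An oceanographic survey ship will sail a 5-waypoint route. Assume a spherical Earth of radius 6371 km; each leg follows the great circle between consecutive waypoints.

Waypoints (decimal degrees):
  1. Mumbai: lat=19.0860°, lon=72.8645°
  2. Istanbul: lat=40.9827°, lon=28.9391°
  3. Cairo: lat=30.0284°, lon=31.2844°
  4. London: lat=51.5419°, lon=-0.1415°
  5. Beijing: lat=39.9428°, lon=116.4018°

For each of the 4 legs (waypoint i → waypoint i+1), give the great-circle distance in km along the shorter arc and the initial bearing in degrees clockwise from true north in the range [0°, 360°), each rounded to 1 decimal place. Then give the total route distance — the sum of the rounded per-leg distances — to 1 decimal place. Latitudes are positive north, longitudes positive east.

Leg 1: φ1=0.3331135, φ2=0.7152831, Δφ=0.3821695, Δλ=-0.7666429 rad; a=sin²(Δφ/2)+cosφ1·cosφ2·sin²(Δλ/2)=0.1358615510; c=2·atan2(√a, √(1-a))=0.754992186; dist=6371·c=4810.055 ≈ 4810.1 km; running total=4810.1 km
Leg 1 bearing: y=sinΔλ·cosφ2=-0.52369542, x=cosφ1·sinφ2-sinφ1·cosφ2·cosΔλ=0.44199079; θ=atan2(y, x)=-49.8362° <0 so +360° → 310.1638° ≈ 310.2°
Leg 2: φ1=0.7152831, φ2=0.5240944, Δφ=-0.1911886, Δλ=0.0409332 rad; a=sin²(Δφ/2)+cosφ1·cosφ2·sin²(Δλ/2)=0.0093842037; c=2·atan2(√a, √(1-a))=0.194048509; dist=6371·c=1236.283 ≈ 1236.3 km; running total=6046.4 km
Leg 2 bearing: y=sinΔλ·cosφ2=0.03542915, x=cosφ1·sinφ2-sinφ1·cosφ2·cosΔλ=-0.18955035; θ=atan2(y, x)=169.4129° ≈ 169.4°
Leg 3: φ1=0.5240944, φ2=0.8995759, Δφ=0.3754814, Δλ=-0.5484854 rad; a=sin²(Δφ/2)+cosφ1·cosφ2·sin²(Δλ/2)=0.0743266136; c=2·atan2(√a, √(1-a))=0.552249135; dist=6371·c=3518.379 ≈ 3518.4 km; running total=9564.8 km
Leg 3 bearing: y=sinΔλ·cosφ2=-0.32427779, x=cosφ1·sinφ2-sinφ1·cosφ2·cosΔλ=0.41237433; θ=atan2(y, x)=-38.1804° <0 so +360° → 321.8196° ≈ 321.8°
Leg 4: φ1=0.8995759, φ2=0.6971334, Δφ=-0.2024425, Δλ=2.0340643 rad; a=sin²(Δφ/2)+cosφ1·cosφ2·sin²(Δλ/2)=0.3551703037; c=2·atan2(√a, √(1-a))=1.276925372; dist=6371·c=8135.292 ≈ 8135.3 km; running total=17700.1 km
Leg 4 bearing: y=sinΔλ·cosφ2=0.68587472, x=cosφ1·sinφ2-sinφ1·cosφ2·cosΔλ=0.66758768; θ=atan2(y, x)=45.7741° ≈ 45.8°

Leg 1: dist=4810.1 km, bearing=310.2°
Leg 2: dist=1236.3 km, bearing=169.4°
Leg 3: dist=3518.4 km, bearing=321.8°
Leg 4: dist=8135.3 km, bearing=45.8°
Total: 17700.1 km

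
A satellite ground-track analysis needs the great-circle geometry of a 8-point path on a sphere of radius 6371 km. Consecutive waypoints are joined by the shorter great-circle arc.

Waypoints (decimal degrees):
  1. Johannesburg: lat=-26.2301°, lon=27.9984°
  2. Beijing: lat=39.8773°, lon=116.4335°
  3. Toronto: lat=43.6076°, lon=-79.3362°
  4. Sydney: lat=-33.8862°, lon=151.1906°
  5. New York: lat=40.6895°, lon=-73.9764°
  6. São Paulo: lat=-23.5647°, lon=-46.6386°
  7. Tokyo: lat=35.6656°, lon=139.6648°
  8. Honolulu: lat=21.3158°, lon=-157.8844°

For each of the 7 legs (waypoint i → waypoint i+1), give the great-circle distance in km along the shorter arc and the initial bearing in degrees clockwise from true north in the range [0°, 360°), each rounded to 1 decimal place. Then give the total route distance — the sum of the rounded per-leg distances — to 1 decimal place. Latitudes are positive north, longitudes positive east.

Leg 1: dist=11713.4 km, bearing=52.7°
Leg 2: dist=10598.0 km, bearing=11.4°
Leg 3: dist=15573.5 km, bearing=266.5°
Leg 4: dist=15993.4 km, bearing=65.7°
Leg 5: dist=7683.5 km, bearing=153.2°
Leg 6: dist=18538.9 km, bearing=337.1°
Leg 7: dist=6205.3 km, bearing=86.9°
Total: 86306.0 km

Leg 1: φ1=-0.4578016, φ2=0.6959902, Δφ=1.1537918, Δλ=1.5434837 rad; a=sin²(Δφ/2)+cosφ1·cosφ2·sin²(Δλ/2)=0.6322860818; c=2·atan2(√a, √(1-a))=1.838556577; dist=6371·c=11713.444 ≈ 11713.4 km; running total=11713.4 km
Leg 1 bearing: y=sinΔλ·cosφ2=0.76713300, x=cosφ1·sinφ2-sinφ1·cosφ2·cosΔλ=0.58438731; θ=atan2(y, x)=52.7005° ≈ 52.7°
Leg 2: φ1=0.6959902, φ2=0.7610962, Δφ=0.0651060, Δλ=-3.4168258 rad; a=sin²(Δφ/2)+cosφ1·cosφ2·sin²(Δλ/2)=0.5462752745; c=2·atan2(√a, √(1-a))=1.663479513; dist=6371·c=10598.028 ≈ 10598.0 km; running total=22311.4 km
Leg 2 bearing: y=sinΔλ·cosφ2=0.19678431, x=cosφ1·sinφ2-sinφ1·cosφ2·cosΔλ=0.97606882; θ=atan2(y, x)=11.3986° ≈ 11.4°
Leg 3: φ1=0.7610962, φ2=-0.5914258, Δφ=-1.3525220, Δλ=4.0234517 rad; a=sin²(Δφ/2)+cosφ1·cosφ2·sin²(Δλ/2)=0.8833363464; c=2·atan2(√a, √(1-a))=2.444438906; dist=6371·c=15573.520 ≈ 15573.5 km; running total=37884.9 km
Leg 3 bearing: y=sinΔλ·cosφ2=-0.64080844, x=cosφ1·sinφ2-sinφ1·cosφ2·cosΔλ=-0.03971806; θ=atan2(y, x)=-93.5467° <0 so +360° → 266.4533° ≈ 266.5°
Leg 4: φ1=-0.5914258, φ2=0.7101657, Δφ=1.3015915, Δλ=-3.9299055 rad; a=sin²(Δφ/2)+cosφ1·cosφ2·sin²(Δλ/2)=0.9036471860; c=2·atan2(√a, √(1-a))=2.510349306; dist=6371·c=15993.435 ≈ 15993.4 km; running total=53878.3 km
Leg 4 bearing: y=sinΔλ·cosφ2=0.53772691, x=cosφ1·sinφ2-sinφ1·cosφ2·cosΔλ=0.24315750; θ=atan2(y, x)=65.6677° ≈ 65.7°
Leg 5: φ1=0.7101657, φ2=-0.4112816, Δφ=-1.1214473, Δλ=0.4771346 rad; a=sin²(Δφ/2)+cosφ1·cosφ2·sin²(Δλ/2)=0.3216223652; c=2·atan2(√a, √(1-a))=1.206004026; dist=6371·c=7683.452 ≈ 7683.5 km; running total=61561.8 km
Leg 5 bearing: y=sinΔλ·cosφ2=0.42093968, x=cosφ1·sinφ2-sinφ1·cosφ2·cosΔλ=-0.83398769; θ=atan2(y, x)=153.2185° ≈ 153.2°
Leg 6: φ1=-0.4112816, φ2=0.6224821, Δφ=1.0337638, Δλ=3.2516077 rad; a=sin²(Δφ/2)+cosφ1·cosφ2·sin²(Δλ/2)=0.9866389561; c=2·atan2(√a, √(1-a))=2.909894769; dist=6371·c=18538.940 ≈ 18538.9 km; running total=80100.7 km
Leg 6 bearing: y=sinΔλ·cosφ2=-0.08919978, x=cosφ1·sinφ2-sinφ1·cosφ2·cosΔλ=0.21159751; θ=atan2(y, x)=-22.8581° <0 so +360° → 337.1419° ≈ 337.1°
Leg 7: φ1=0.6224821, φ2=0.3720309, Δφ=-0.2504513, Δλ=-5.1932132 rad; a=sin²(Δφ/2)+cosφ1·cosφ2·sin²(Δλ/2)=0.2190008725; c=2·atan2(√a, √(1-a))=0.973996639; dist=6371·c=6205.333 ≈ 6205.3 km; running total=86306.0 km
Leg 7 bearing: y=sinΔλ·cosφ2=0.82596164, x=cosφ1·sinφ2-sinφ1·cosφ2·cosΔλ=0.04410584; θ=atan2(y, x)=86.9433° ≈ 86.9°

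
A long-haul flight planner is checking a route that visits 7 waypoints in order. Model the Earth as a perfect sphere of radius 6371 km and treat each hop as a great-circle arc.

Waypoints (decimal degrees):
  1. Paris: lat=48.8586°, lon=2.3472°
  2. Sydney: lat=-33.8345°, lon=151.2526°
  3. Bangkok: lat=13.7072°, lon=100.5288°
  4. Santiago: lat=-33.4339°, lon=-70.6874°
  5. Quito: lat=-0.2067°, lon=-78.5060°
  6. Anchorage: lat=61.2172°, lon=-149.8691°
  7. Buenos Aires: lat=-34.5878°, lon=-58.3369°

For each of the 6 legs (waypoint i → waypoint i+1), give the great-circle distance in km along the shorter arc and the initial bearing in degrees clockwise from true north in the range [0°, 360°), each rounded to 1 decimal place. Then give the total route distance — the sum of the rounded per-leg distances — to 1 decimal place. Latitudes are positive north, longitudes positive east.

Leg 1: φ1=0.8527434, φ2=-0.5905234, Δφ=-1.4432669, Δλ=2.5988895 rad; a=sin²(Δφ/2)+cosφ1·cosφ2·sin²(Δλ/2)=0.9436466863; c=2·atan2(√a, √(1-a))=2.662239359; dist=6371·c=16961.127 ≈ 16961.1 km; running total=16961.1 km
Leg 1 bearing: y=sinΔλ·cosφ2=0.42899104, x=cosφ1·sinφ2-sinφ1·cosφ2·cosΔλ=0.16934332; θ=atan2(y, x)=68.4585° ≈ 68.5°
Leg 2: φ1=-0.5905234, φ2=0.2392358, Δφ=0.8297592, Δλ=-0.8852973 rad; a=sin²(Δφ/2)+cosφ1·cosφ2·sin²(Δλ/2)=0.3105323417; c=2·atan2(√a, √(1-a))=1.182150784; dist=6371·c=7531.483 ≈ 7531.5 km; running total=24492.6 km
Leg 2 bearing: y=sinΔλ·cosφ2=-0.75205628, x=cosφ1·sinφ2-sinφ1·cosφ2·cosΔλ=0.53927672; θ=atan2(y, x)=-54.3568° <0 so +360° → 305.6432° ≈ 305.6°
Leg 3: φ1=0.2392358, φ2=-0.5835316, Δφ=-0.8227674, Δλ=-2.9882864 rad; a=sin²(Δφ/2)+cosφ1·cosφ2·sin²(Δλ/2)=0.9659022514; c=2·atan2(√a, √(1-a))=2.770149485; dist=6371·c=17648.622 ≈ 17648.6 km; running total=42141.2 km
Leg 3 bearing: y=sinΔλ·cosφ2=-0.12743687, x=cosφ1·sinφ2-sinφ1·cosφ2·cosΔλ=-0.33985322; θ=atan2(y, x)=-159.4452° <0 so +360° → 200.5548° ≈ 200.6°
Leg 4: φ1=-0.5835316, φ2=-0.0036076, Δφ=0.5799240, Δλ=-0.1364603 rad; a=sin²(Δφ/2)+cosφ1·cosφ2·sin²(Δλ/2)=0.0856268081; c=2·atan2(√a, √(1-a))=0.593932475; dist=6371·c=3783.944 ≈ 3783.9 km; running total=45925.1 km
Leg 4 bearing: y=sinΔλ·cosφ2=-0.13603631, x=cosφ1·sinφ2-sinφ1·cosφ2·cosΔλ=0.54283842; θ=atan2(y, x)=-14.0687° <0 so +360° → 345.9313° ≈ 345.9°
Leg 5: φ1=-0.0036076, φ2=1.0684417, Δφ=1.0720493, Δλ=-1.2455211 rad; a=sin²(Δφ/2)+cosφ1·cosφ2·sin²(Δλ/2)=0.4246465533; c=2·atan2(√a, √(1-a))=1.419513032; dist=6371·c=9043.718 ≈ 9043.7 km; running total=54968.8 km
Leg 5 bearing: y=sinΔλ·cosφ2=-0.45624257, x=cosφ1·sinφ2-sinφ1·cosφ2·cosΔλ=0.87700066; θ=atan2(y, x)=-27.4848° <0 so +360° → 332.5152° ≈ 332.5°
Leg 6: φ1=1.0684417, φ2=-0.6036710, Δφ=-1.6721127, Δλ=1.5975383 rad; a=sin²(Δφ/2)+cosφ1·cosφ2·sin²(Δλ/2)=0.7540663640; c=2·atan2(√a, √(1-a))=2.103811704; dist=6371·c=13403.384 ≈ 13403.4 km; running total=68372.2 km
Leg 6 bearing: y=sinΔλ·cosφ2=0.82296291, x=cosφ1·sinφ2-sinφ1·cosφ2·cosΔλ=-0.25403382; θ=atan2(y, x)=107.1545° ≈ 107.2°

Leg 1: dist=16961.1 km, bearing=68.5°
Leg 2: dist=7531.5 km, bearing=305.6°
Leg 3: dist=17648.6 km, bearing=200.6°
Leg 4: dist=3783.9 km, bearing=345.9°
Leg 5: dist=9043.7 km, bearing=332.5°
Leg 6: dist=13403.4 km, bearing=107.2°
Total: 68372.2 km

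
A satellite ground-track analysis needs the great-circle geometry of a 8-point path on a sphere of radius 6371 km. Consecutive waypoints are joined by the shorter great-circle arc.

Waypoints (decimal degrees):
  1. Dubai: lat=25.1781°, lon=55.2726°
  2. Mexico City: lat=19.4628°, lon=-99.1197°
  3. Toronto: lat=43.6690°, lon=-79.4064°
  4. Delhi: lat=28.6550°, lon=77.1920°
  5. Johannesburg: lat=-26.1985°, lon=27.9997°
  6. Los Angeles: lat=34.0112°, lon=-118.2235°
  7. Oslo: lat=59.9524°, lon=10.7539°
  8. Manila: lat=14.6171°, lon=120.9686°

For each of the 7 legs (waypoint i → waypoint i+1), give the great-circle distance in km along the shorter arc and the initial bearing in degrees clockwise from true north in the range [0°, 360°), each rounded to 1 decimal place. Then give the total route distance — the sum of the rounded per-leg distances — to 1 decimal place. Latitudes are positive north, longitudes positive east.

Leg 1: dist=14331.0 km, bearing=328.4°
Leg 2: dist=3257.5 km, bearing=29.9°
Leg 3: dist=11626.7 km, bearing=21.1°
Leg 4: dist=8047.2 km, bearing=225.4°
Leg 5: dist=16668.4 km, bearing=293.2°
Leg 6: dist=8574.1 km, bearing=23.5°
Leg 7: dist=9682.3 km, bearing=65.4°
Total: 72187.2 km

Leg 1: φ1=0.4394407, φ2=0.3396899, Δφ=-0.0997508, Δλ=-2.6946540 rad; a=sin²(Δφ/2)+cosφ1·cosφ2·sin²(Δλ/2)=0.8138555272; c=2·atan2(√a, √(1-a))=2.249405638; dist=6371·c=14330.963 ≈ 14331.0 km; running total=14331.0 km
Leg 1 bearing: y=sinΔλ·cosφ2=-0.40750978, x=cosφ1·sinφ2-sinφ1·cosφ2·cosΔλ=0.66326059; θ=atan2(y, x)=-31.5667° <0 so +360° → 328.4333° ≈ 328.4°
Leg 2: φ1=0.3396899, φ2=0.7621678, Δφ=0.4224779, Δλ=0.3440620 rad; a=sin²(Δφ/2)+cosφ1·cosφ2·sin²(Δλ/2)=0.0639475856; c=2·atan2(√a, √(1-a))=0.511308811; dist=6371·c=3257.548 ≈ 3257.5 km; running total=17588.5 km
Leg 2 bearing: y=sinΔλ·cosφ2=0.24399284, x=cosφ1·sinφ2-sinφ1·cosφ2·cosΔλ=0.42414698; θ=atan2(y, x)=29.9099° ≈ 29.9°
Leg 3: φ1=0.7621678, φ2=0.5001241, Δφ=-0.2620437, Δλ=2.7331577 rad; a=sin²(Δφ/2)+cosφ1·cosφ2·sin²(Δλ/2)=0.6257109177; c=2·atan2(√a, √(1-a))=1.824945326; dist=6371·c=11626.727 ≈ 11626.7 km; running total=29215.2 km
Leg 3 bearing: y=sinΔλ·cosφ2=0.34852892, x=cosφ1·sinφ2-sinφ1·cosφ2·cosΔλ=0.90294776; θ=atan2(y, x)=21.1061° ≈ 21.1°
Leg 4: φ1=0.5001241, φ2=-0.4572501, Δφ=-0.9573742, Δλ=-0.8585676 rad; a=sin²(Δφ/2)+cosφ1·cosφ2·sin²(Δλ/2)=0.3485694090; c=2·atan2(√a, √(1-a))=1.263102919; dist=6371·c=8047.229 ≈ 8047.2 km; running total=37262.4 km
Leg 4 bearing: y=sinΔλ·cosφ2=-0.67915010, x=cosφ1·sinφ2-sinφ1·cosφ2·cosΔλ=-0.66860320; θ=atan2(y, x)=-134.5516° <0 so +360° → 225.4484° ≈ 225.4°
Leg 5: φ1=-0.4572501, φ2=0.5936074, Δφ=1.0508575, Δλ=-2.5520763 rad; a=sin²(Δφ/2)+cosφ1·cosφ2·sin²(Δλ/2)=0.9325880676; c=2·atan2(√a, √(1-a))=2.616297831; dist=6371·c=16668.433 ≈ 16668.4 km; running total=53930.8 km
Leg 5 bearing: y=sinΔλ·cosφ2=-0.46085019, x=cosφ1·sinφ2-sinφ1·cosφ2·cosΔλ=0.19770522; θ=atan2(y, x)=-66.7806° <0 so +360° → 293.2194° ≈ 293.2°
Leg 6: φ1=0.5936074, φ2=1.0463668, Δφ=0.4527594, Δλ=2.2510803 rad; a=sin²(Δφ/2)+cosφ1·cosφ2·sin²(Δλ/2)=0.3884478113; c=2·atan2(√a, √(1-a))=1.345798363; dist=6371·c=8574.081 ≈ 8574.1 km; running total=62504.9 km
Leg 6 bearing: y=sinΔλ·cosφ2=0.38925625, x=cosφ1·sinφ2-sinφ1·cosφ2·cosΔλ=0.89370242; θ=atan2(y, x)=23.5358° ≈ 23.5°
Leg 7: φ1=1.0463668, φ2=0.2551165, Δφ=-0.7912503, Δλ=1.9236094 rad; a=sin²(Δφ/2)+cosφ1·cosφ2·sin²(Δλ/2)=0.4744872181; c=2·atan2(√a, √(1-a))=1.519748595; dist=6371·c=9682.318 ≈ 9682.3 km; running total=72187.2 km
Leg 7 bearing: y=sinΔλ·cosφ2=0.90803191, x=cosφ1·sinφ2-sinφ1·cosφ2·cosΔλ=0.41578173; θ=atan2(y, x)=65.3973° ≈ 65.4°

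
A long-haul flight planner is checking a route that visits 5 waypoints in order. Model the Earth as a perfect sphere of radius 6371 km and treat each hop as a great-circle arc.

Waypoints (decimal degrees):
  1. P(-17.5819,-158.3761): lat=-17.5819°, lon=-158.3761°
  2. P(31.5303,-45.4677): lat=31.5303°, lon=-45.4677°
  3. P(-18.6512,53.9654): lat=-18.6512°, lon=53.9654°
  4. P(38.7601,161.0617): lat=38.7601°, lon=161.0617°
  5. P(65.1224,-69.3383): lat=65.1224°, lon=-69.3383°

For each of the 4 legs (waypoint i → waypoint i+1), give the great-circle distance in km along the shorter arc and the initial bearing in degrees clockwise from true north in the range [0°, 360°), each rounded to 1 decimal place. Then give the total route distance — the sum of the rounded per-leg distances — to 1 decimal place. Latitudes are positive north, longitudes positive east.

Leg 1: φ1=-0.3068620, φ2=0.5503075, Δφ=0.8571696, Δλ=1.9706233 rad; a=sin²(Δφ/2)+cosφ1·cosφ2·sin²(Δλ/2)=0.7371288620; c=2·atan2(√a, √(1-a))=2.064917041; dist=6371·c=13155.586 ≈ 13155.6 km; running total=13155.6 km
Leg 1 bearing: y=sinΔλ·cosφ2=0.78513639, x=cosφ1·sinφ2-sinφ1·cosφ2·cosΔλ=0.39829694; θ=atan2(y, x)=63.1015° ≈ 63.1°
Leg 2: φ1=0.5503075, φ2=-0.3255248, Δφ=-0.8758324, Δλ=1.7354350 rad; a=sin²(Δφ/2)+cosφ1·cosφ2·sin²(Δλ/2)=0.6498023770; c=2·atan2(√a, √(1-a))=1.875074677; dist=6371·c=11946.101 ≈ 11946.1 km; running total=25101.7 km
Leg 2 bearing: y=sinΔλ·cosφ2=0.93467080, x=cosφ1·sinφ2-sinφ1·cosφ2·cosΔλ=-0.19138307; θ=atan2(y, x)=101.5719° ≈ 101.6°
Leg 3: φ1=-0.3255248, φ2=0.6764914, Δφ=1.0020162, Δλ=1.8691831 rad; a=sin²(Δφ/2)+cosφ1·cosφ2·sin²(Δλ/2)=0.7087080970; c=2·atan2(√a, √(1-a))=2.001396423; dist=6371·c=12750.897 ≈ 12750.9 km; running total=37852.6 km
Leg 3 bearing: y=sinΔλ·cosφ2=0.74531748, x=cosφ1·sinφ2-sinφ1·cosφ2·cosΔλ=0.51987074; θ=atan2(y, x)=55.1036° ≈ 55.1°
Leg 4: φ1=0.6764914, φ2=1.1366003, Δφ=0.4601089, Δλ=-4.0212386 rad; a=sin²(Δφ/2)+cosφ1·cosφ2·sin²(Δλ/2)=0.3205651832; c=2·atan2(√a, √(1-a))=1.203739752; dist=6371·c=7669.026 ≈ 7669.0 km; running total=45521.6 km
Leg 4 bearing: y=sinΔλ·cosφ2=0.32414041, x=cosφ1·sinφ2-sinφ1·cosφ2·cosΔλ=0.87529742; θ=atan2(y, x)=20.3206° ≈ 20.3°

Leg 1: dist=13155.6 km, bearing=63.1°
Leg 2: dist=11946.1 km, bearing=101.6°
Leg 3: dist=12750.9 km, bearing=55.1°
Leg 4: dist=7669.0 km, bearing=20.3°
Total: 45521.6 km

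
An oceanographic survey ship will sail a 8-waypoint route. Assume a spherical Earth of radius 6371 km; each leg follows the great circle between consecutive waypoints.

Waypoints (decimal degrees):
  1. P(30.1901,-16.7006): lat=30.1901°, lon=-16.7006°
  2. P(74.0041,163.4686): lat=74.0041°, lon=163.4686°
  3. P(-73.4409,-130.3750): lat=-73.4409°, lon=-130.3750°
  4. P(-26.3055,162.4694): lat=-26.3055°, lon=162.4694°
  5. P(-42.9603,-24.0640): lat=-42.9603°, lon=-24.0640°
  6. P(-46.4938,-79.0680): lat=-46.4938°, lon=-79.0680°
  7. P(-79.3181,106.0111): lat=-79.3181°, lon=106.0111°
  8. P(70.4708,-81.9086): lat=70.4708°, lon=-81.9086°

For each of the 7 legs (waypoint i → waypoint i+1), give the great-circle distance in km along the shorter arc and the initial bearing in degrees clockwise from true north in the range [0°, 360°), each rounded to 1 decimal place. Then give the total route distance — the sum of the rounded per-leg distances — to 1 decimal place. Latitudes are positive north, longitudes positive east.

Leg 1: dist=8429.2 km, bearing=0.0°
Leg 2: dist=16994.1 km, bearing=145.2°
Leg 3: dist=6493.9 km, bearing=284.1°
Leg 4: dist=12284.1 km, bearing=174.9°
Leg 5: dist=4274.6 km, bearing=245.1°
Leg 6: dist=6021.5 km, bearing=181.2°
Leg 7: dist=19007.1 km, bearing=163.0°
Total: 73504.5 km

Leg 1: φ1=0.5269166, φ2=1.2916152, Δφ=0.7646986, Δλ=3.1445458 rad; a=sin²(Δφ/2)+cosφ1·cosφ2·sin²(Δλ/2)=0.3773948564; c=2·atan2(√a, √(1-a))=1.323059731; dist=6371·c=8429.214 ≈ 8429.2 km; running total=8429.2 km
Leg 1 bearing: y=sinΔλ·cosφ2=-0.00081378, x=cosφ1·sinφ2-sinφ1·cosφ2·cosΔλ=0.96946957; θ=atan2(y, x)=-0.0481° <0 so +360° → 359.9519° (rounds to 360.0° ≡ 0.0°) ≈ 0.0°
Leg 2: φ1=1.2916152, φ2=-1.2817855, Δφ=-2.5734007, Δλ=-5.1285383 rad; a=sin²(Δφ/2)+cosφ1·cosφ2·sin²(Δλ/2)=0.9448325465; c=2·atan2(√a, √(1-a))=2.667407513; dist=6371·c=16994.053 ≈ 16994.1 km; running total=25423.3 km
Leg 2 bearing: y=sinΔλ·cosφ2=0.26067976, x=cosφ1·sinφ2-sinφ1·cosφ2·cosΔλ=-0.37488943; θ=atan2(y, x)=145.1871° ≈ 145.2°
Leg 3: φ1=-1.2817855, φ2=-0.4591176, Δφ=0.8226679, Δλ=5.1110990 rad; a=sin²(Δφ/2)+cosφ1·cosφ2·sin²(Δλ/2)=0.2380165941; c=2·atan2(√a, √(1-a))=1.019294701; dist=6371·c=6493.927 ≈ 6493.9 km; running total=31917.2 km
Leg 3 bearing: y=sinΔλ·cosφ2=-0.82612915, x=cosφ1·sinφ2-sinφ1·cosφ2·cosΔλ=0.20729065; θ=atan2(y, x)=-75.9143° <0 so +360° → 284.0857° ≈ 284.1°
Leg 4: φ1=-0.4591176, φ2=-0.7497987, Δφ=-0.2906811, Δλ=-3.2556220 rad; a=sin²(Δφ/2)+cosφ1·cosφ2·sin²(Δλ/2)=0.6748863100; c=2·atan2(√a, √(1-a))=1.928124709; dist=6371·c=12284.083 ≈ 12284.1 km; running total=44201.3 km
Leg 4 bearing: y=sinΔλ·cosφ2=0.08326892, x=cosφ1·sinφ2-sinφ1·cosφ2·cosΔλ=-0.93312668; θ=atan2(y, x)=174.9006° ≈ 174.9°
Leg 5: φ1=-0.7497987, φ2=-0.8114699, Δφ=-0.0616712, Δλ=-0.9600009 rad; a=sin²(Δφ/2)+cosφ1·cosφ2·sin²(Δλ/2)=0.1083838647; c=2·atan2(√a, √(1-a))=0.670948560; dist=6371·c=4274.613 ≈ 4274.6 km; running total=48475.9 km
Leg 5 bearing: y=sinΔλ·cosφ2=-0.56395892, x=cosφ1·sinφ2-sinφ1·cosφ2·cosΔλ=-0.26172036; θ=atan2(y, x)=-114.8949° <0 so +360° → 245.1051° ≈ 245.1°
Leg 6: φ1=-0.8114699, φ2=-1.3843620, Δφ=-0.5728921, Δλ=3.2302397 rad; a=sin²(Δφ/2)+cosφ1·cosφ2·sin²(Δλ/2)=0.2071864163; c=2·atan2(√a, √(1-a))=0.945142759; dist=6371·c=6021.505 ≈ 6021.5 km; running total=54497.4 km
Leg 6 bearing: y=sinΔλ·cosφ2=-0.01640976, x=cosφ1·sinφ2-sinφ1·cosφ2·cosΔλ=-0.81041443; θ=atan2(y, x)=-178.8400° <0 so +360° → 181.1600° ≈ 181.2°
Leg 7: φ1=-1.3843620, φ2=1.2299475, Δφ=2.6143095, Δλ=-3.2798175 rad; a=sin²(Δφ/2)+cosφ1·cosφ2·sin²(Δλ/2)=0.9937553811; c=2·atan2(√a, √(1-a))=2.983381899; dist=6371·c=19007.126 ≈ 19007.1 km; running total=73504.5 km
Leg 7 bearing: y=sinΔλ·cosφ2=0.04605980, x=cosφ1·sinφ2-sinφ1·cosφ2·cosΔλ=-0.15066847; θ=atan2(y, x)=163.0015° ≈ 163.0°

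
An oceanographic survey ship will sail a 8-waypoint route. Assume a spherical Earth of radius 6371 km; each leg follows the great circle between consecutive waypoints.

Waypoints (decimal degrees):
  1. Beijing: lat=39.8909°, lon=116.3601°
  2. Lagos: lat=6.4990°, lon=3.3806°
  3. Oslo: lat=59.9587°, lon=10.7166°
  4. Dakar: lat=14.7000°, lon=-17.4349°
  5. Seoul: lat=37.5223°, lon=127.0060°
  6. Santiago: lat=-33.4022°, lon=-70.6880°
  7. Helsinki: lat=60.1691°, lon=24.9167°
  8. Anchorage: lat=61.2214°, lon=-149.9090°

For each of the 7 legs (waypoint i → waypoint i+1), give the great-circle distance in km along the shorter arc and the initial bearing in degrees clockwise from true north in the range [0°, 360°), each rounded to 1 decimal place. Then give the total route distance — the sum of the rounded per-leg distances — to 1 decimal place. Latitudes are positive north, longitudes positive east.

Leg 1: φ1=0.6962275, φ2=0.1134289, Δφ=-0.5827986, Δλ=-1.9718643 rad; a=sin²(Δφ/2)+cosφ1·cosφ2·sin²(Δλ/2)=0.6125141181; c=2·atan2(√a, √(1-a))=1.797768342; dist=6371·c=11453.582 ≈ 11453.6 km; running total=11453.6 km
Leg 1 bearing: y=sinΔλ·cosφ2=-0.91472838, x=cosφ1·sinφ2-sinφ1·cosφ2·cosΔλ=0.33561032; θ=atan2(y, x)=-69.8521° <0 so +360° → 290.1479° ≈ 290.1°
Leg 2: φ1=0.1134289, φ2=1.0464767, Δφ=0.9330478, Δλ=0.1280374 rad; a=sin²(Δφ/2)+cosφ1·cosφ2·sin²(Δλ/2)=0.2043417618; c=2·atan2(√a, √(1-a))=0.938106006; dist=6371·c=5976.673 ≈ 5976.7 km; running total=17430.3 km
Leg 2 bearing: y=sinΔλ·cosφ2=0.06392360, x=cosφ1·sinφ2-sinφ1·cosφ2·cosΔλ=0.80390211; θ=atan2(y, x)=4.5464° ≈ 4.5°
Leg 3: φ1=1.0464767, φ2=0.2565634, Δφ=-0.7899133, Δλ=-0.4913364 rad; a=sin²(Δφ/2)+cosφ1·cosφ2·sin²(Δλ/2)=0.1766884514; c=2·atan2(√a, √(1-a))=0.867647170; dist=6371·c=5527.780 ≈ 5527.8 km; running total=22958.1 km
Leg 3 bearing: y=sinΔλ·cosφ2=-0.45636136, x=cosφ1·sinφ2-sinφ1·cosφ2·cosΔλ=-0.61123881; θ=atan2(y, x)=-143.2544° <0 so +360° → 216.7456° ≈ 216.7°
Leg 4: φ1=0.2565634, φ2=0.6548877, Δφ=0.3983243, Δλ=2.5209693 rad; a=sin²(Δφ/2)+cosφ1·cosφ2·sin²(Δλ/2)=0.7347686259; c=2·atan2(√a, √(1-a))=2.059562916; dist=6371·c=13121.475 ≈ 13121.5 km; running total=36079.6 km
Leg 4 bearing: y=sinΔλ·cosφ2=0.46123078, x=cosφ1·sinφ2-sinφ1·cosφ2·cosΔλ=0.75286183; θ=atan2(y, x)=31.4932° ≈ 31.5°
Leg 5: φ1=0.6548877, φ2=-0.5829784, Δφ=-1.2378660, Δλ=-3.4504112 rad; a=sin²(Δφ/2)+cosφ1·cosφ2·sin²(Δλ/2)=0.9830465932; c=2·atan2(√a, √(1-a))=2.880440678; dist=6371·c=18351.288 ≈ 18351.3 km; running total=54430.9 km
Leg 5 bearing: y=sinΔλ·cosφ2=0.25373164, x=cosφ1·sinφ2-sinφ1·cosφ2·cosΔλ=0.04779342; θ=atan2(y, x)=79.3326° ≈ 79.3°
Leg 6: φ1=-0.5829784, φ2=1.0501489, Δφ=1.6331273, Δλ=1.6686168 rad; a=sin²(Δφ/2)+cosφ1·cosφ2·sin²(Δλ/2)=0.7590631396; c=2·atan2(√a, √(1-a))=2.115455113; dist=6371·c=13477.565 ≈ 13477.6 km; running total=67908.5 km
Leg 6 bearing: y=sinΔλ·cosφ2=0.49506381, x=cosφ1·sinφ2-sinφ1·cosφ2·cosΔλ=0.69746469; θ=atan2(y, x)=35.3673° ≈ 35.4°
Leg 7: φ1=1.0501489, φ2=1.0685150, Δφ=0.0183661, Δλ=-3.0512841 rad; a=sin²(Δφ/2)+cosφ1·cosφ2·sin²(Δλ/2)=0.2390780001; c=2·atan2(√a, √(1-a))=1.021785124; dist=6371·c=6509.793 ≈ 6509.8 km; running total=74418.3 km
Leg 7 bearing: y=sinΔλ·cosφ2=-0.04341785, x=cosφ1·sinφ2-sinφ1·cosφ2·cosΔλ=0.85193529; θ=atan2(y, x)=-2.9175° <0 so +360° → 357.0825° ≈ 357.1°

Leg 1: dist=11453.6 km, bearing=290.1°
Leg 2: dist=5976.7 km, bearing=4.5°
Leg 3: dist=5527.8 km, bearing=216.7°
Leg 4: dist=13121.5 km, bearing=31.5°
Leg 5: dist=18351.3 km, bearing=79.3°
Leg 6: dist=13477.6 km, bearing=35.4°
Leg 7: dist=6509.8 km, bearing=357.1°
Total: 74418.3 km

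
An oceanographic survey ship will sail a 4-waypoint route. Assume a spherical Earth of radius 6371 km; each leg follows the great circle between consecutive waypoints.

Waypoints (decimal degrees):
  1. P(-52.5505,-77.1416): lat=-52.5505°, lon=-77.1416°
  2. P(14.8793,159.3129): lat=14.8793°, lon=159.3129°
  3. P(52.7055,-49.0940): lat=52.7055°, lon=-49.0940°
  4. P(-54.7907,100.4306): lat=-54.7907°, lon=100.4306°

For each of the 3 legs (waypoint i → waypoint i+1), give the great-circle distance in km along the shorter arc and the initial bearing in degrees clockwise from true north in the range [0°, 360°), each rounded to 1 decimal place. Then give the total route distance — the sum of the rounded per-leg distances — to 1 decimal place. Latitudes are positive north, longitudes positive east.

Leg 1: dist=13555.9 km, bearing=251.6°
Leg 2: dist=12021.0 km, bearing=17.7°
Leg 3: dist=18013.9 km, bearing=108.8°
Total: 43590.8 km

Leg 1: φ1=-0.9171792, φ2=0.2596928, Δφ=1.1768720, Δλ=4.1269096 rad; a=sin²(Δφ/2)+cosφ1·cosφ2·sin²(Δλ/2)=0.7643026809; c=2·atan2(√a, √(1-a))=2.127753111; dist=6371·c=13555.915 ≈ 13555.9 km; running total=13555.9 km
Leg 1 bearing: y=sinΔλ·cosφ2=-0.80550086, x=cosφ1·sinφ2-sinφ1·cosφ2·cosΔλ=-0.26785208; θ=atan2(y, x)=-108.3934° <0 so +360° → 251.6066° ≈ 251.6°
Leg 2: φ1=0.2596928, φ2=0.9198845, Δφ=0.6601917, Δλ=-3.6373866 rad; a=sin²(Δφ/2)+cosφ1·cosφ2·sin²(Δλ/2)=0.6554024391; c=2·atan2(√a, √(1-a))=1.886836060; dist=6371·c=12021.033 ≈ 12021.0 km; running total=25576.9 km
Leg 2 bearing: y=sinΔλ·cosφ2=0.28825062, x=cosφ1·sinφ2-sinφ1·cosφ2·cosΔλ=0.90571072; θ=atan2(y, x)=17.6541° ≈ 17.7°
Leg 3: φ1=0.9198845, φ2=-0.9562781, Δφ=-1.8761626, Δλ=2.6096966 rad; a=sin²(Δφ/2)+cosφ1·cosφ2·sin²(Δλ/2)=0.9755371995; c=2·atan2(√a, √(1-a))=2.827491263; dist=6371·c=18013.947 ≈ 18013.9 km; running total=43590.8 km
Leg 3 bearing: y=sinΔλ·cosφ2=0.29241551, x=cosφ1·sinφ2-sinφ1·cosφ2·cosΔλ=-0.09975299; θ=atan2(y, x)=108.8363° ≈ 108.8°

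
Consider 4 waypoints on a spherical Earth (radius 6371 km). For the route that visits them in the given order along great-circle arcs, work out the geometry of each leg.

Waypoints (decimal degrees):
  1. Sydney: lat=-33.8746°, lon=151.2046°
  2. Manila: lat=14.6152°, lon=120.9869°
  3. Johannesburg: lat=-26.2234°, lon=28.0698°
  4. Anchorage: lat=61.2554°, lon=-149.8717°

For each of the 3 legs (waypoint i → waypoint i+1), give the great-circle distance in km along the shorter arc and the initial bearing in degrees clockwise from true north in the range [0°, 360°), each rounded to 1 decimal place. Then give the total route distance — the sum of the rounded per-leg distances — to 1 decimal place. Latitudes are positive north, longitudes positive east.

Leg 1: dist=6269.9 km, bearing=324.2°
Leg 2: dist=11003.4 km, bearing=245.1°
Leg 3: dist=16116.6 km, bearing=358.3°
Total: 33389.9 km

Leg 1: φ1=-0.5912233, φ2=0.2550834, Δφ=0.8463067, Δλ=-0.5273984 rad; a=sin²(Δφ/2)+cosφ1·cosφ2·sin²(Δλ/2)=0.2232061680; c=2·atan2(√a, √(1-a))=0.984130226; dist=6371·c=6269.894 ≈ 6269.9 km; running total=6269.9 km
Leg 1 bearing: y=sinΔλ·cosφ2=-0.48700169, x=cosφ1·sinφ2-sinφ1·cosφ2·cosΔλ=0.67555166; θ=atan2(y, x)=-35.7876° <0 so +360° → 324.2124° ≈ 324.2°
Leg 2: φ1=0.2550834, φ2=-0.4576847, Δφ=-0.7127680, Δλ=-1.6217093 rad; a=sin²(Δφ/2)+cosφ1·cosφ2·sin²(Δλ/2)=0.5778359301; c=2·atan2(√a, √(1-a))=1.727103896; dist=6371·c=11003.379 ≈ 11003.4 km; running total=17273.3 km
Leg 2 bearing: y=sinΔλ·cosφ2=-0.89591556, x=cosφ1·sinφ2-sinφ1·cosφ2·cosΔλ=-0.41605478; θ=atan2(y, x)=-114.9097° <0 so +360° → 245.0903° ≈ 245.1°
Leg 3: φ1=-0.4576847, φ2=1.0691084, Δφ=1.5267931, Δλ=-3.1056651 rad; a=sin²(Δφ/2)+cosφ1·cosφ2·sin²(Δλ/2)=0.9092765852; c=2·atan2(√a, √(1-a))=2.529684088; dist=6371·c=16116.617 ≈ 16116.6 km; running total=33389.9 km
Leg 3 bearing: y=sinΔλ·cosφ2=-0.01727409, x=cosφ1·sinφ2-sinφ1·cosφ2·cosΔλ=0.57417098; θ=atan2(y, x)=-1.7232° <0 so +360° → 358.2768° ≈ 358.3°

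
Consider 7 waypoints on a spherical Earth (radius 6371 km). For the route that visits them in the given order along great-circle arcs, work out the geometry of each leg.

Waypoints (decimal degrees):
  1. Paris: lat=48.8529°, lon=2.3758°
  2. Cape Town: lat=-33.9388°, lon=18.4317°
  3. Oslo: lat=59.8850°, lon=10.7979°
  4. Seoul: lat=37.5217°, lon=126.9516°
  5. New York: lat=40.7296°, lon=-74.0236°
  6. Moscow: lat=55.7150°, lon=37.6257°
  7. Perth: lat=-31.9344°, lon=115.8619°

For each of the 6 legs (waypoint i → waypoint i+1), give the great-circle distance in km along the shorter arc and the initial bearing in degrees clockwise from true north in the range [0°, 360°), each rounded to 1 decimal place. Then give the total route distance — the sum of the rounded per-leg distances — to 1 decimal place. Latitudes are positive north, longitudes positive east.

Leg 1: dist=9342.6 km, bearing=166.7°
Leg 2: dist=10456.3 km, bearing=356.2°
Leg 3: dist=7719.6 km, bearing=49.5°
Leg 4: dist=11055.8 km, bearing=16.0°
Leg 5: dist=7512.9 km, bearing=34.5°
Leg 6: dist=12214.9 km, bearing=118.0°
Total: 58302.1 km

Leg 1: φ1=0.8526440, φ2=-0.5923438, Δφ=-1.4449878, Δλ=0.2802283 rad; a=sin²(Δφ/2)+cosφ1·cosφ2·sin²(Δλ/2)=0.4479085710; c=2·atan2(√a, √(1-a))=1.466424074; dist=6371·c=9342.588 ≈ 9342.6 km; running total=9342.6 km
Leg 1 bearing: y=sinΔλ·cosφ2=0.22945619, x=cosφ1·sinφ2-sinφ1·cosφ2·cosΔλ=-0.96772713; θ=atan2(y, x)=166.6610° ≈ 166.7°
Leg 2: φ1=-0.5923438, φ2=1.0451904, Δφ=1.6375342, Δλ=-0.1332349 rad; a=sin²(Δφ/2)+cosφ1·cosφ2·sin²(Δλ/2)=0.5351887620; c=2·atan2(√a, √(1-a))=1.641232077; dist=6371·c=10456.290 ≈ 10456.3 km; running total=19798.9 km
Leg 2 bearing: y=sinΔλ·cosφ2=-0.06665133, x=cosφ1·sinφ2-sinφ1·cosφ2·cosΔλ=0.99529122; θ=atan2(y, x)=-3.8312° <0 so +360° → 356.1688° ≈ 356.2°
Leg 3: φ1=1.0451904, φ2=0.6548772, Δφ=-0.3903132, Δλ=2.0272645 rad; a=sin²(Δφ/2)+cosφ1·cosφ2·sin²(Δλ/2)=0.3242765729; c=2·atan2(√a, √(1-a))=1.211680229; dist=6371·c=7719.615 ≈ 7719.6 km; running total=27518.5 km
Leg 3 bearing: y=sinΔλ·cosφ2=0.71191874, x=cosφ1·sinφ2-sinφ1·cosφ2·cosΔλ=0.60799410; θ=atan2(y, x)=49.5020° ≈ 49.5°
Leg 4: φ1=0.6548772, φ2=0.7108656, Δφ=0.0559884, Δλ=-3.5076790 rad; a=sin²(Δφ/2)+cosφ1·cosφ2·sin²(Δλ/2)=0.5818964017; c=2·atan2(√a, √(1-a))=1.735330490; dist=6371·c=11055.791 ≈ 11055.8 km; running total=38574.3 km
Leg 4 bearing: y=sinΔλ·cosφ2=0.27126404, x=cosφ1·sinφ2-sinφ1·cosφ2·cosΔλ=0.94846599; θ=atan2(y, x)=15.9607° ≈ 16.0°
Leg 5: φ1=0.7108656, φ2=0.9724102, Δφ=0.2615446, Δλ=1.9486479 rad; a=sin²(Δφ/2)+cosφ1·cosφ2·sin²(Δλ/2)=0.3091836913; c=2·atan2(√a, √(1-a))=1.179234371; dist=6371·c=7512.902 ≈ 7512.9 km; running total=46087.2 km
Leg 5 bearing: y=sinΔλ·cosφ2=0.52357354, x=cosφ1·sinφ2-sinφ1·cosφ2·cosΔλ=0.76172652; θ=atan2(y, x)=34.5027° ≈ 34.5°
Leg 6: φ1=0.9724102, φ2=-0.5573604, Δφ=-1.5297706, Δλ=1.3654793 rad; a=sin²(Δφ/2)+cosφ1·cosφ2·sin²(Δλ/2)=0.6697881477; c=2·atan2(√a, √(1-a))=1.917262715; dist=6371·c=12214.881 ≈ 12214.9 km; running total=58302.1 km
Leg 6 bearing: y=sinΔλ·cosφ2=0.83082947, x=cosφ1·sinφ2-sinφ1·cosφ2·cosΔλ=-0.44091988; θ=atan2(y, x)=117.9548° ≈ 118.0°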